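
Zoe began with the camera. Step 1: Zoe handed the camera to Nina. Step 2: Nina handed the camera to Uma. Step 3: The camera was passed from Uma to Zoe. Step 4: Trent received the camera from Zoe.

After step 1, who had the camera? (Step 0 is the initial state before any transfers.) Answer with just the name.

Answer: Nina

Derivation:
Tracking the camera holder through step 1:
After step 0 (start): Zoe
After step 1: Nina

At step 1, the holder is Nina.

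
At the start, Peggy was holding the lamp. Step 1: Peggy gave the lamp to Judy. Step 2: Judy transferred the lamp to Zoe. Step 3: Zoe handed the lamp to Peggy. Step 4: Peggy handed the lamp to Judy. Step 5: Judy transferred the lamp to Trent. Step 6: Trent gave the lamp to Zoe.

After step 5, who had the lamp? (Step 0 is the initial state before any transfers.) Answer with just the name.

Answer: Trent

Derivation:
Tracking the lamp holder through step 5:
After step 0 (start): Peggy
After step 1: Judy
After step 2: Zoe
After step 3: Peggy
After step 4: Judy
After step 5: Trent

At step 5, the holder is Trent.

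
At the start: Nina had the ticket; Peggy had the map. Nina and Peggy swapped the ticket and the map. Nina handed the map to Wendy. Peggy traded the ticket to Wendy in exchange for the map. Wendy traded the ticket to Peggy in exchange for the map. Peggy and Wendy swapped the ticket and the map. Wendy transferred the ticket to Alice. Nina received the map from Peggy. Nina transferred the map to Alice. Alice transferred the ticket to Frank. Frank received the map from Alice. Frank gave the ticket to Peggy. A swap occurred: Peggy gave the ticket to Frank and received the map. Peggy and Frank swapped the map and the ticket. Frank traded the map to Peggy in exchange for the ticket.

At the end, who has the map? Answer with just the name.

Answer: Peggy

Derivation:
Tracking all object holders:
Start: ticket:Nina, map:Peggy
Event 1 (swap ticket<->map: now ticket:Peggy, map:Nina). State: ticket:Peggy, map:Nina
Event 2 (give map: Nina -> Wendy). State: ticket:Peggy, map:Wendy
Event 3 (swap ticket<->map: now ticket:Wendy, map:Peggy). State: ticket:Wendy, map:Peggy
Event 4 (swap ticket<->map: now ticket:Peggy, map:Wendy). State: ticket:Peggy, map:Wendy
Event 5 (swap ticket<->map: now ticket:Wendy, map:Peggy). State: ticket:Wendy, map:Peggy
Event 6 (give ticket: Wendy -> Alice). State: ticket:Alice, map:Peggy
Event 7 (give map: Peggy -> Nina). State: ticket:Alice, map:Nina
Event 8 (give map: Nina -> Alice). State: ticket:Alice, map:Alice
Event 9 (give ticket: Alice -> Frank). State: ticket:Frank, map:Alice
Event 10 (give map: Alice -> Frank). State: ticket:Frank, map:Frank
Event 11 (give ticket: Frank -> Peggy). State: ticket:Peggy, map:Frank
Event 12 (swap ticket<->map: now ticket:Frank, map:Peggy). State: ticket:Frank, map:Peggy
Event 13 (swap map<->ticket: now map:Frank, ticket:Peggy). State: ticket:Peggy, map:Frank
Event 14 (swap map<->ticket: now map:Peggy, ticket:Frank). State: ticket:Frank, map:Peggy

Final state: ticket:Frank, map:Peggy
The map is held by Peggy.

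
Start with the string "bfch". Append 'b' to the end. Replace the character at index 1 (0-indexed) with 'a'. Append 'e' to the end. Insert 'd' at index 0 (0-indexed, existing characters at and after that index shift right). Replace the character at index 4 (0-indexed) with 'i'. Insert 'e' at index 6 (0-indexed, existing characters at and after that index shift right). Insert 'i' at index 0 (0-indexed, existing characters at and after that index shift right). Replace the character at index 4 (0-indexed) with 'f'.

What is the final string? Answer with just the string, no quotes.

Answer: idbafibee

Derivation:
Applying each edit step by step:
Start: "bfch"
Op 1 (append 'b'): "bfch" -> "bfchb"
Op 2 (replace idx 1: 'f' -> 'a'): "bfchb" -> "bachb"
Op 3 (append 'e'): "bachb" -> "bachbe"
Op 4 (insert 'd' at idx 0): "bachbe" -> "dbachbe"
Op 5 (replace idx 4: 'h' -> 'i'): "dbachbe" -> "dbacibe"
Op 6 (insert 'e' at idx 6): "dbacibe" -> "dbacibee"
Op 7 (insert 'i' at idx 0): "dbacibee" -> "idbacibee"
Op 8 (replace idx 4: 'c' -> 'f'): "idbacibee" -> "idbafibee"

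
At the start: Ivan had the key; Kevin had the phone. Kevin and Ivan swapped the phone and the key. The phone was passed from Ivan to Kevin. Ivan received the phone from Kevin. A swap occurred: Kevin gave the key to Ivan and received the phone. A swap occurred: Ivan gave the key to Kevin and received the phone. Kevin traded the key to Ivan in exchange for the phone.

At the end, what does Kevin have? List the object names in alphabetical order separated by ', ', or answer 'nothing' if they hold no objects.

Answer: phone

Derivation:
Tracking all object holders:
Start: key:Ivan, phone:Kevin
Event 1 (swap phone<->key: now phone:Ivan, key:Kevin). State: key:Kevin, phone:Ivan
Event 2 (give phone: Ivan -> Kevin). State: key:Kevin, phone:Kevin
Event 3 (give phone: Kevin -> Ivan). State: key:Kevin, phone:Ivan
Event 4 (swap key<->phone: now key:Ivan, phone:Kevin). State: key:Ivan, phone:Kevin
Event 5 (swap key<->phone: now key:Kevin, phone:Ivan). State: key:Kevin, phone:Ivan
Event 6 (swap key<->phone: now key:Ivan, phone:Kevin). State: key:Ivan, phone:Kevin

Final state: key:Ivan, phone:Kevin
Kevin holds: phone.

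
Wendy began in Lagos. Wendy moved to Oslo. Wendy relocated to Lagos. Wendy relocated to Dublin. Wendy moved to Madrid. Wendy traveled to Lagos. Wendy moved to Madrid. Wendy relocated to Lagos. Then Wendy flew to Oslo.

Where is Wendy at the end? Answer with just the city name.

Tracking Wendy's location:
Start: Wendy is in Lagos.
After move 1: Lagos -> Oslo. Wendy is in Oslo.
After move 2: Oslo -> Lagos. Wendy is in Lagos.
After move 3: Lagos -> Dublin. Wendy is in Dublin.
After move 4: Dublin -> Madrid. Wendy is in Madrid.
After move 5: Madrid -> Lagos. Wendy is in Lagos.
After move 6: Lagos -> Madrid. Wendy is in Madrid.
After move 7: Madrid -> Lagos. Wendy is in Lagos.
After move 8: Lagos -> Oslo. Wendy is in Oslo.

Answer: Oslo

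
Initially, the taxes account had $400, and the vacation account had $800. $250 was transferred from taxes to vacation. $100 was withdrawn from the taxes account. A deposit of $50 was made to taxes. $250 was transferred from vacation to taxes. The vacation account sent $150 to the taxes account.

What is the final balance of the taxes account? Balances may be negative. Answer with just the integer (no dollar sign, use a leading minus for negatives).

Answer: 500

Derivation:
Tracking account balances step by step:
Start: taxes=400, vacation=800
Event 1 (transfer 250 taxes -> vacation): taxes: 400 - 250 = 150, vacation: 800 + 250 = 1050. Balances: taxes=150, vacation=1050
Event 2 (withdraw 100 from taxes): taxes: 150 - 100 = 50. Balances: taxes=50, vacation=1050
Event 3 (deposit 50 to taxes): taxes: 50 + 50 = 100. Balances: taxes=100, vacation=1050
Event 4 (transfer 250 vacation -> taxes): vacation: 1050 - 250 = 800, taxes: 100 + 250 = 350. Balances: taxes=350, vacation=800
Event 5 (transfer 150 vacation -> taxes): vacation: 800 - 150 = 650, taxes: 350 + 150 = 500. Balances: taxes=500, vacation=650

Final balance of taxes: 500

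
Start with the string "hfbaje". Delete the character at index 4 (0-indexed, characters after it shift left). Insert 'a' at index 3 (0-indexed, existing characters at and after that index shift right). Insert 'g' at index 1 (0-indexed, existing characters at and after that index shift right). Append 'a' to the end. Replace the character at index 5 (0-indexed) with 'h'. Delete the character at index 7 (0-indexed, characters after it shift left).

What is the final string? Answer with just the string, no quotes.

Applying each edit step by step:
Start: "hfbaje"
Op 1 (delete idx 4 = 'j'): "hfbaje" -> "hfbae"
Op 2 (insert 'a' at idx 3): "hfbae" -> "hfbaae"
Op 3 (insert 'g' at idx 1): "hfbaae" -> "hgfbaae"
Op 4 (append 'a'): "hgfbaae" -> "hgfbaaea"
Op 5 (replace idx 5: 'a' -> 'h'): "hgfbaaea" -> "hgfbahea"
Op 6 (delete idx 7 = 'a'): "hgfbahea" -> "hgfbahe"

Answer: hgfbahe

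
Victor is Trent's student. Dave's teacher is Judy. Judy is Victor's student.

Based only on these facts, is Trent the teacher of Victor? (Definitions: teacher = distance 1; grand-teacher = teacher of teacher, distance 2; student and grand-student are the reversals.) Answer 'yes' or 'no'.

Reconstructing the teacher chain from the given facts:
  Trent -> Victor -> Judy -> Dave
(each arrow means 'teacher of the next')
Positions in the chain (0 = top):
  position of Trent: 0
  position of Victor: 1
  position of Judy: 2
  position of Dave: 3

Trent is at position 0, Victor is at position 1; signed distance (j - i) = 1.
'teacher' requires j - i = 1. Actual distance is 1, so the relation HOLDS.

Answer: yes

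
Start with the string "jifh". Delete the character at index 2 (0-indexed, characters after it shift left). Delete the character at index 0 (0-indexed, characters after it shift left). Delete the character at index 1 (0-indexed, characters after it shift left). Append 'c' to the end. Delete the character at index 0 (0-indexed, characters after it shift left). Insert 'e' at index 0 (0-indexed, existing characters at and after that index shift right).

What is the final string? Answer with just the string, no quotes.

Applying each edit step by step:
Start: "jifh"
Op 1 (delete idx 2 = 'f'): "jifh" -> "jih"
Op 2 (delete idx 0 = 'j'): "jih" -> "ih"
Op 3 (delete idx 1 = 'h'): "ih" -> "i"
Op 4 (append 'c'): "i" -> "ic"
Op 5 (delete idx 0 = 'i'): "ic" -> "c"
Op 6 (insert 'e' at idx 0): "c" -> "ec"

Answer: ec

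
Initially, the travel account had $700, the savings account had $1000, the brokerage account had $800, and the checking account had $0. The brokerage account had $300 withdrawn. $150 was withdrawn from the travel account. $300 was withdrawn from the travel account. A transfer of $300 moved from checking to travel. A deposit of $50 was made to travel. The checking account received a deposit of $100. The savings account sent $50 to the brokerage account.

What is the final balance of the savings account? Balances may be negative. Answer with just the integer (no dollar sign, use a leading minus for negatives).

Tracking account balances step by step:
Start: travel=700, savings=1000, brokerage=800, checking=0
Event 1 (withdraw 300 from brokerage): brokerage: 800 - 300 = 500. Balances: travel=700, savings=1000, brokerage=500, checking=0
Event 2 (withdraw 150 from travel): travel: 700 - 150 = 550. Balances: travel=550, savings=1000, brokerage=500, checking=0
Event 3 (withdraw 300 from travel): travel: 550 - 300 = 250. Balances: travel=250, savings=1000, brokerage=500, checking=0
Event 4 (transfer 300 checking -> travel): checking: 0 - 300 = -300, travel: 250 + 300 = 550. Balances: travel=550, savings=1000, brokerage=500, checking=-300
Event 5 (deposit 50 to travel): travel: 550 + 50 = 600. Balances: travel=600, savings=1000, brokerage=500, checking=-300
Event 6 (deposit 100 to checking): checking: -300 + 100 = -200. Balances: travel=600, savings=1000, brokerage=500, checking=-200
Event 7 (transfer 50 savings -> brokerage): savings: 1000 - 50 = 950, brokerage: 500 + 50 = 550. Balances: travel=600, savings=950, brokerage=550, checking=-200

Final balance of savings: 950

Answer: 950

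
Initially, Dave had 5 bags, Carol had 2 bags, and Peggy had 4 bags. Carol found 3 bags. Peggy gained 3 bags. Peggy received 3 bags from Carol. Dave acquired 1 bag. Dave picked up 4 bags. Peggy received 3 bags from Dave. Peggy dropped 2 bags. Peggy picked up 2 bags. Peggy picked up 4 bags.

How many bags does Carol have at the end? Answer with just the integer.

Answer: 2

Derivation:
Tracking counts step by step:
Start: Dave=5, Carol=2, Peggy=4
Event 1 (Carol +3): Carol: 2 -> 5. State: Dave=5, Carol=5, Peggy=4
Event 2 (Peggy +3): Peggy: 4 -> 7. State: Dave=5, Carol=5, Peggy=7
Event 3 (Carol -> Peggy, 3): Carol: 5 -> 2, Peggy: 7 -> 10. State: Dave=5, Carol=2, Peggy=10
Event 4 (Dave +1): Dave: 5 -> 6. State: Dave=6, Carol=2, Peggy=10
Event 5 (Dave +4): Dave: 6 -> 10. State: Dave=10, Carol=2, Peggy=10
Event 6 (Dave -> Peggy, 3): Dave: 10 -> 7, Peggy: 10 -> 13. State: Dave=7, Carol=2, Peggy=13
Event 7 (Peggy -2): Peggy: 13 -> 11. State: Dave=7, Carol=2, Peggy=11
Event 8 (Peggy +2): Peggy: 11 -> 13. State: Dave=7, Carol=2, Peggy=13
Event 9 (Peggy +4): Peggy: 13 -> 17. State: Dave=7, Carol=2, Peggy=17

Carol's final count: 2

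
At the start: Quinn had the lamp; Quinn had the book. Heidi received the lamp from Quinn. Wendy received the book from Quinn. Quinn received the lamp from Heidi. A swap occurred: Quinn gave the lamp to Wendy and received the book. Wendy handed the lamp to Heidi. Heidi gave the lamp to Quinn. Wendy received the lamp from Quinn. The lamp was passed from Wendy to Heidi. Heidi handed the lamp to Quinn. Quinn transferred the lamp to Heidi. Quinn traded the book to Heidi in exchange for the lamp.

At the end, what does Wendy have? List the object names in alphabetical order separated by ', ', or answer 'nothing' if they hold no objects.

Tracking all object holders:
Start: lamp:Quinn, book:Quinn
Event 1 (give lamp: Quinn -> Heidi). State: lamp:Heidi, book:Quinn
Event 2 (give book: Quinn -> Wendy). State: lamp:Heidi, book:Wendy
Event 3 (give lamp: Heidi -> Quinn). State: lamp:Quinn, book:Wendy
Event 4 (swap lamp<->book: now lamp:Wendy, book:Quinn). State: lamp:Wendy, book:Quinn
Event 5 (give lamp: Wendy -> Heidi). State: lamp:Heidi, book:Quinn
Event 6 (give lamp: Heidi -> Quinn). State: lamp:Quinn, book:Quinn
Event 7 (give lamp: Quinn -> Wendy). State: lamp:Wendy, book:Quinn
Event 8 (give lamp: Wendy -> Heidi). State: lamp:Heidi, book:Quinn
Event 9 (give lamp: Heidi -> Quinn). State: lamp:Quinn, book:Quinn
Event 10 (give lamp: Quinn -> Heidi). State: lamp:Heidi, book:Quinn
Event 11 (swap book<->lamp: now book:Heidi, lamp:Quinn). State: lamp:Quinn, book:Heidi

Final state: lamp:Quinn, book:Heidi
Wendy holds: (nothing).

Answer: nothing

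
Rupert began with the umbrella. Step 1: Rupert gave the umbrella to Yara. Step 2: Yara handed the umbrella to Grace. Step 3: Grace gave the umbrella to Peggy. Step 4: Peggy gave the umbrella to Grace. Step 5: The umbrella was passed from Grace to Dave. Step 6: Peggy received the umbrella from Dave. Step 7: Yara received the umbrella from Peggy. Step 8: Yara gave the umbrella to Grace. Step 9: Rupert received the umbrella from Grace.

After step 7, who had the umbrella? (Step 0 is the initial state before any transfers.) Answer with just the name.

Tracking the umbrella holder through step 7:
After step 0 (start): Rupert
After step 1: Yara
After step 2: Grace
After step 3: Peggy
After step 4: Grace
After step 5: Dave
After step 6: Peggy
After step 7: Yara

At step 7, the holder is Yara.

Answer: Yara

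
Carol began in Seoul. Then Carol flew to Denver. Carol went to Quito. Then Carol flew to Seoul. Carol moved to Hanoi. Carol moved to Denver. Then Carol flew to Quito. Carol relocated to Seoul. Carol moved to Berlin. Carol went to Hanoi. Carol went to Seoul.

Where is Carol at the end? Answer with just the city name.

Tracking Carol's location:
Start: Carol is in Seoul.
After move 1: Seoul -> Denver. Carol is in Denver.
After move 2: Denver -> Quito. Carol is in Quito.
After move 3: Quito -> Seoul. Carol is in Seoul.
After move 4: Seoul -> Hanoi. Carol is in Hanoi.
After move 5: Hanoi -> Denver. Carol is in Denver.
After move 6: Denver -> Quito. Carol is in Quito.
After move 7: Quito -> Seoul. Carol is in Seoul.
After move 8: Seoul -> Berlin. Carol is in Berlin.
After move 9: Berlin -> Hanoi. Carol is in Hanoi.
After move 10: Hanoi -> Seoul. Carol is in Seoul.

Answer: Seoul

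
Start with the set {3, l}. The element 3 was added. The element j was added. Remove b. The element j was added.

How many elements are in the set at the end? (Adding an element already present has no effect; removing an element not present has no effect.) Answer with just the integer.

Tracking the set through each operation:
Start: {3, l}
Event 1 (add 3): already present, no change. Set: {3, l}
Event 2 (add j): added. Set: {3, j, l}
Event 3 (remove b): not present, no change. Set: {3, j, l}
Event 4 (add j): already present, no change. Set: {3, j, l}

Final set: {3, j, l} (size 3)

Answer: 3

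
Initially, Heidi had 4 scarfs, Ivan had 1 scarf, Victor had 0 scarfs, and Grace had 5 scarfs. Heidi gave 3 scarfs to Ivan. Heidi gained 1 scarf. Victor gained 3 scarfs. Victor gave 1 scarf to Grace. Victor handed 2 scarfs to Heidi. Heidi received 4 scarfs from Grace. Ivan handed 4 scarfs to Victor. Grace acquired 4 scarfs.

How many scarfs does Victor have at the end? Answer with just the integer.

Answer: 4

Derivation:
Tracking counts step by step:
Start: Heidi=4, Ivan=1, Victor=0, Grace=5
Event 1 (Heidi -> Ivan, 3): Heidi: 4 -> 1, Ivan: 1 -> 4. State: Heidi=1, Ivan=4, Victor=0, Grace=5
Event 2 (Heidi +1): Heidi: 1 -> 2. State: Heidi=2, Ivan=4, Victor=0, Grace=5
Event 3 (Victor +3): Victor: 0 -> 3. State: Heidi=2, Ivan=4, Victor=3, Grace=5
Event 4 (Victor -> Grace, 1): Victor: 3 -> 2, Grace: 5 -> 6. State: Heidi=2, Ivan=4, Victor=2, Grace=6
Event 5 (Victor -> Heidi, 2): Victor: 2 -> 0, Heidi: 2 -> 4. State: Heidi=4, Ivan=4, Victor=0, Grace=6
Event 6 (Grace -> Heidi, 4): Grace: 6 -> 2, Heidi: 4 -> 8. State: Heidi=8, Ivan=4, Victor=0, Grace=2
Event 7 (Ivan -> Victor, 4): Ivan: 4 -> 0, Victor: 0 -> 4. State: Heidi=8, Ivan=0, Victor=4, Grace=2
Event 8 (Grace +4): Grace: 2 -> 6. State: Heidi=8, Ivan=0, Victor=4, Grace=6

Victor's final count: 4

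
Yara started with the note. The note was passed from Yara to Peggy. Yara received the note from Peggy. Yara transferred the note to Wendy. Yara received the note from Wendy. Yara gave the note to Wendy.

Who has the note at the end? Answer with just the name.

Tracking the note through each event:
Start: Yara has the note.
After event 1: Peggy has the note.
After event 2: Yara has the note.
After event 3: Wendy has the note.
After event 4: Yara has the note.
After event 5: Wendy has the note.

Answer: Wendy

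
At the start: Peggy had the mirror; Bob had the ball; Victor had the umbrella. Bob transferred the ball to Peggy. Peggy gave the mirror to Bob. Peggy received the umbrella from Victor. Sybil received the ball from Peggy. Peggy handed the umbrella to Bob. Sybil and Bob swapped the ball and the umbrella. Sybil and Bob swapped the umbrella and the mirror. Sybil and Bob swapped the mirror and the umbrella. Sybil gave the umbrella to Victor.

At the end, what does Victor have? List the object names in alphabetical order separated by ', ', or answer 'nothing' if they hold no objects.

Answer: umbrella

Derivation:
Tracking all object holders:
Start: mirror:Peggy, ball:Bob, umbrella:Victor
Event 1 (give ball: Bob -> Peggy). State: mirror:Peggy, ball:Peggy, umbrella:Victor
Event 2 (give mirror: Peggy -> Bob). State: mirror:Bob, ball:Peggy, umbrella:Victor
Event 3 (give umbrella: Victor -> Peggy). State: mirror:Bob, ball:Peggy, umbrella:Peggy
Event 4 (give ball: Peggy -> Sybil). State: mirror:Bob, ball:Sybil, umbrella:Peggy
Event 5 (give umbrella: Peggy -> Bob). State: mirror:Bob, ball:Sybil, umbrella:Bob
Event 6 (swap ball<->umbrella: now ball:Bob, umbrella:Sybil). State: mirror:Bob, ball:Bob, umbrella:Sybil
Event 7 (swap umbrella<->mirror: now umbrella:Bob, mirror:Sybil). State: mirror:Sybil, ball:Bob, umbrella:Bob
Event 8 (swap mirror<->umbrella: now mirror:Bob, umbrella:Sybil). State: mirror:Bob, ball:Bob, umbrella:Sybil
Event 9 (give umbrella: Sybil -> Victor). State: mirror:Bob, ball:Bob, umbrella:Victor

Final state: mirror:Bob, ball:Bob, umbrella:Victor
Victor holds: umbrella.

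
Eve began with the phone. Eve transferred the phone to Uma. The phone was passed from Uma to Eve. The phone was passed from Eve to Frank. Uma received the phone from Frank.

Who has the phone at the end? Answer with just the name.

Answer: Uma

Derivation:
Tracking the phone through each event:
Start: Eve has the phone.
After event 1: Uma has the phone.
After event 2: Eve has the phone.
After event 3: Frank has the phone.
After event 4: Uma has the phone.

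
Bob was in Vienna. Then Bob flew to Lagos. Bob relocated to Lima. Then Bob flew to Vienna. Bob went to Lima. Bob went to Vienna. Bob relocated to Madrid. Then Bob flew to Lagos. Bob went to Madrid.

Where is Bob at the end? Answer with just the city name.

Answer: Madrid

Derivation:
Tracking Bob's location:
Start: Bob is in Vienna.
After move 1: Vienna -> Lagos. Bob is in Lagos.
After move 2: Lagos -> Lima. Bob is in Lima.
After move 3: Lima -> Vienna. Bob is in Vienna.
After move 4: Vienna -> Lima. Bob is in Lima.
After move 5: Lima -> Vienna. Bob is in Vienna.
After move 6: Vienna -> Madrid. Bob is in Madrid.
After move 7: Madrid -> Lagos. Bob is in Lagos.
After move 8: Lagos -> Madrid. Bob is in Madrid.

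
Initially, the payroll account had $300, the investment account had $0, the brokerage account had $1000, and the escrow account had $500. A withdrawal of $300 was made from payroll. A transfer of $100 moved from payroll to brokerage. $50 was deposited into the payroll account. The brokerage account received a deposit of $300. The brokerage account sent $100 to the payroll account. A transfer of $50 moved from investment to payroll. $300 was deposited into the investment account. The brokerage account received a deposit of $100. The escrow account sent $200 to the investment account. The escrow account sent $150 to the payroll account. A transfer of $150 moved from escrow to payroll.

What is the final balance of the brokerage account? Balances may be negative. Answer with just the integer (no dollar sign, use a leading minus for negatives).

Tracking account balances step by step:
Start: payroll=300, investment=0, brokerage=1000, escrow=500
Event 1 (withdraw 300 from payroll): payroll: 300 - 300 = 0. Balances: payroll=0, investment=0, brokerage=1000, escrow=500
Event 2 (transfer 100 payroll -> brokerage): payroll: 0 - 100 = -100, brokerage: 1000 + 100 = 1100. Balances: payroll=-100, investment=0, brokerage=1100, escrow=500
Event 3 (deposit 50 to payroll): payroll: -100 + 50 = -50. Balances: payroll=-50, investment=0, brokerage=1100, escrow=500
Event 4 (deposit 300 to brokerage): brokerage: 1100 + 300 = 1400. Balances: payroll=-50, investment=0, brokerage=1400, escrow=500
Event 5 (transfer 100 brokerage -> payroll): brokerage: 1400 - 100 = 1300, payroll: -50 + 100 = 50. Balances: payroll=50, investment=0, brokerage=1300, escrow=500
Event 6 (transfer 50 investment -> payroll): investment: 0 - 50 = -50, payroll: 50 + 50 = 100. Balances: payroll=100, investment=-50, brokerage=1300, escrow=500
Event 7 (deposit 300 to investment): investment: -50 + 300 = 250. Balances: payroll=100, investment=250, brokerage=1300, escrow=500
Event 8 (deposit 100 to brokerage): brokerage: 1300 + 100 = 1400. Balances: payroll=100, investment=250, brokerage=1400, escrow=500
Event 9 (transfer 200 escrow -> investment): escrow: 500 - 200 = 300, investment: 250 + 200 = 450. Balances: payroll=100, investment=450, brokerage=1400, escrow=300
Event 10 (transfer 150 escrow -> payroll): escrow: 300 - 150 = 150, payroll: 100 + 150 = 250. Balances: payroll=250, investment=450, brokerage=1400, escrow=150
Event 11 (transfer 150 escrow -> payroll): escrow: 150 - 150 = 0, payroll: 250 + 150 = 400. Balances: payroll=400, investment=450, brokerage=1400, escrow=0

Final balance of brokerage: 1400

Answer: 1400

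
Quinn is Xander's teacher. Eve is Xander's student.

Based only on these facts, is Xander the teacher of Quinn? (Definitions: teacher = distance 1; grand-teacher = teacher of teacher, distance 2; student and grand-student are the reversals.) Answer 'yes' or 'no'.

Reconstructing the teacher chain from the given facts:
  Quinn -> Xander -> Eve
(each arrow means 'teacher of the next')
Positions in the chain (0 = top):
  position of Quinn: 0
  position of Xander: 1
  position of Eve: 2

Xander is at position 1, Quinn is at position 0; signed distance (j - i) = -1.
'teacher' requires j - i = 1. Actual distance is -1, so the relation does NOT hold.

Answer: no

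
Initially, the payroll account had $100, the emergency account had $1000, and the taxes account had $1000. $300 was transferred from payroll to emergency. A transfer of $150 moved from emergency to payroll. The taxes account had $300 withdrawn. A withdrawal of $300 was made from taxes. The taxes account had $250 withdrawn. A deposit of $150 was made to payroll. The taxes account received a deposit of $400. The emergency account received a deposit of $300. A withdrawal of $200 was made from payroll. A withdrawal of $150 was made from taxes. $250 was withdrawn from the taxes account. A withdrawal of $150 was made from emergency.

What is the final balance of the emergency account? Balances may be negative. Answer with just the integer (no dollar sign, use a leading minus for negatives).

Tracking account balances step by step:
Start: payroll=100, emergency=1000, taxes=1000
Event 1 (transfer 300 payroll -> emergency): payroll: 100 - 300 = -200, emergency: 1000 + 300 = 1300. Balances: payroll=-200, emergency=1300, taxes=1000
Event 2 (transfer 150 emergency -> payroll): emergency: 1300 - 150 = 1150, payroll: -200 + 150 = -50. Balances: payroll=-50, emergency=1150, taxes=1000
Event 3 (withdraw 300 from taxes): taxes: 1000 - 300 = 700. Balances: payroll=-50, emergency=1150, taxes=700
Event 4 (withdraw 300 from taxes): taxes: 700 - 300 = 400. Balances: payroll=-50, emergency=1150, taxes=400
Event 5 (withdraw 250 from taxes): taxes: 400 - 250 = 150. Balances: payroll=-50, emergency=1150, taxes=150
Event 6 (deposit 150 to payroll): payroll: -50 + 150 = 100. Balances: payroll=100, emergency=1150, taxes=150
Event 7 (deposit 400 to taxes): taxes: 150 + 400 = 550. Balances: payroll=100, emergency=1150, taxes=550
Event 8 (deposit 300 to emergency): emergency: 1150 + 300 = 1450. Balances: payroll=100, emergency=1450, taxes=550
Event 9 (withdraw 200 from payroll): payroll: 100 - 200 = -100. Balances: payroll=-100, emergency=1450, taxes=550
Event 10 (withdraw 150 from taxes): taxes: 550 - 150 = 400. Balances: payroll=-100, emergency=1450, taxes=400
Event 11 (withdraw 250 from taxes): taxes: 400 - 250 = 150. Balances: payroll=-100, emergency=1450, taxes=150
Event 12 (withdraw 150 from emergency): emergency: 1450 - 150 = 1300. Balances: payroll=-100, emergency=1300, taxes=150

Final balance of emergency: 1300

Answer: 1300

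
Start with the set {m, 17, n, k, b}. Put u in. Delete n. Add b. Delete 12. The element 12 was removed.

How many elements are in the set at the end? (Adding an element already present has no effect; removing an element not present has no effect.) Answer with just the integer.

Tracking the set through each operation:
Start: {17, b, k, m, n}
Event 1 (add u): added. Set: {17, b, k, m, n, u}
Event 2 (remove n): removed. Set: {17, b, k, m, u}
Event 3 (add b): already present, no change. Set: {17, b, k, m, u}
Event 4 (remove 12): not present, no change. Set: {17, b, k, m, u}
Event 5 (remove 12): not present, no change. Set: {17, b, k, m, u}

Final set: {17, b, k, m, u} (size 5)

Answer: 5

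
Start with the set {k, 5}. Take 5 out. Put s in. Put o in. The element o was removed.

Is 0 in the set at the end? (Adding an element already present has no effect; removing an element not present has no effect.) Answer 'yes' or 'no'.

Answer: no

Derivation:
Tracking the set through each operation:
Start: {5, k}
Event 1 (remove 5): removed. Set: {k}
Event 2 (add s): added. Set: {k, s}
Event 3 (add o): added. Set: {k, o, s}
Event 4 (remove o): removed. Set: {k, s}

Final set: {k, s} (size 2)
0 is NOT in the final set.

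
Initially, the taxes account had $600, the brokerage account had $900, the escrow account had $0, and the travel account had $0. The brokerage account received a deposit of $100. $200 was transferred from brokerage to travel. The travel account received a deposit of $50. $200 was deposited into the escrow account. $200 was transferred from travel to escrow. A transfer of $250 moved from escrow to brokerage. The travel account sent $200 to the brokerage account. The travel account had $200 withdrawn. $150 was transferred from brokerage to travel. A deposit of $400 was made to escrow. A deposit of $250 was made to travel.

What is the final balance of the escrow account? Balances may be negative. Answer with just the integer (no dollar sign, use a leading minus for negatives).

Answer: 550

Derivation:
Tracking account balances step by step:
Start: taxes=600, brokerage=900, escrow=0, travel=0
Event 1 (deposit 100 to brokerage): brokerage: 900 + 100 = 1000. Balances: taxes=600, brokerage=1000, escrow=0, travel=0
Event 2 (transfer 200 brokerage -> travel): brokerage: 1000 - 200 = 800, travel: 0 + 200 = 200. Balances: taxes=600, brokerage=800, escrow=0, travel=200
Event 3 (deposit 50 to travel): travel: 200 + 50 = 250. Balances: taxes=600, brokerage=800, escrow=0, travel=250
Event 4 (deposit 200 to escrow): escrow: 0 + 200 = 200. Balances: taxes=600, brokerage=800, escrow=200, travel=250
Event 5 (transfer 200 travel -> escrow): travel: 250 - 200 = 50, escrow: 200 + 200 = 400. Balances: taxes=600, brokerage=800, escrow=400, travel=50
Event 6 (transfer 250 escrow -> brokerage): escrow: 400 - 250 = 150, brokerage: 800 + 250 = 1050. Balances: taxes=600, brokerage=1050, escrow=150, travel=50
Event 7 (transfer 200 travel -> brokerage): travel: 50 - 200 = -150, brokerage: 1050 + 200 = 1250. Balances: taxes=600, brokerage=1250, escrow=150, travel=-150
Event 8 (withdraw 200 from travel): travel: -150 - 200 = -350. Balances: taxes=600, brokerage=1250, escrow=150, travel=-350
Event 9 (transfer 150 brokerage -> travel): brokerage: 1250 - 150 = 1100, travel: -350 + 150 = -200. Balances: taxes=600, brokerage=1100, escrow=150, travel=-200
Event 10 (deposit 400 to escrow): escrow: 150 + 400 = 550. Balances: taxes=600, brokerage=1100, escrow=550, travel=-200
Event 11 (deposit 250 to travel): travel: -200 + 250 = 50. Balances: taxes=600, brokerage=1100, escrow=550, travel=50

Final balance of escrow: 550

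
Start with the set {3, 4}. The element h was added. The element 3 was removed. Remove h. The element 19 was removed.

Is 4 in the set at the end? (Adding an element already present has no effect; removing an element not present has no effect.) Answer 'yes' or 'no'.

Tracking the set through each operation:
Start: {3, 4}
Event 1 (add h): added. Set: {3, 4, h}
Event 2 (remove 3): removed. Set: {4, h}
Event 3 (remove h): removed. Set: {4}
Event 4 (remove 19): not present, no change. Set: {4}

Final set: {4} (size 1)
4 is in the final set.

Answer: yes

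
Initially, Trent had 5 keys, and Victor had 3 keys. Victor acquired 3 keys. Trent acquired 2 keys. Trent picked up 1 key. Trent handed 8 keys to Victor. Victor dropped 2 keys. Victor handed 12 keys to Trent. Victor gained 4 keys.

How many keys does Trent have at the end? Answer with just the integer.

Tracking counts step by step:
Start: Trent=5, Victor=3
Event 1 (Victor +3): Victor: 3 -> 6. State: Trent=5, Victor=6
Event 2 (Trent +2): Trent: 5 -> 7. State: Trent=7, Victor=6
Event 3 (Trent +1): Trent: 7 -> 8. State: Trent=8, Victor=6
Event 4 (Trent -> Victor, 8): Trent: 8 -> 0, Victor: 6 -> 14. State: Trent=0, Victor=14
Event 5 (Victor -2): Victor: 14 -> 12. State: Trent=0, Victor=12
Event 6 (Victor -> Trent, 12): Victor: 12 -> 0, Trent: 0 -> 12. State: Trent=12, Victor=0
Event 7 (Victor +4): Victor: 0 -> 4. State: Trent=12, Victor=4

Trent's final count: 12

Answer: 12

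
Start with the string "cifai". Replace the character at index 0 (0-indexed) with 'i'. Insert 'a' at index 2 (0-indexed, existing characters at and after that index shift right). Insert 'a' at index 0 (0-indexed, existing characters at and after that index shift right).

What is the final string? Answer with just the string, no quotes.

Applying each edit step by step:
Start: "cifai"
Op 1 (replace idx 0: 'c' -> 'i'): "cifai" -> "iifai"
Op 2 (insert 'a' at idx 2): "iifai" -> "iiafai"
Op 3 (insert 'a' at idx 0): "iiafai" -> "aiiafai"

Answer: aiiafai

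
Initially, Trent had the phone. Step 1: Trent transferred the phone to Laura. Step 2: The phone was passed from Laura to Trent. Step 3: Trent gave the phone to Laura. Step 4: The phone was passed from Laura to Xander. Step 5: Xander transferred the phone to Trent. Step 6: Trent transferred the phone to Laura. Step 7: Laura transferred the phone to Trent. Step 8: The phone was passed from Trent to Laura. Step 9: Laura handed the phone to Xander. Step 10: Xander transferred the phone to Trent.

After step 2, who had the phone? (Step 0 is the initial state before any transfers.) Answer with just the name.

Answer: Trent

Derivation:
Tracking the phone holder through step 2:
After step 0 (start): Trent
After step 1: Laura
After step 2: Trent

At step 2, the holder is Trent.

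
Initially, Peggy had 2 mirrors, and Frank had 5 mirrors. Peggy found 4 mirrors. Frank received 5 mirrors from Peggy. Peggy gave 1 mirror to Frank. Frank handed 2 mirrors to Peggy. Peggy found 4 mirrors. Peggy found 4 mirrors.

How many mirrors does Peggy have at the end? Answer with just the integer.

Answer: 10

Derivation:
Tracking counts step by step:
Start: Peggy=2, Frank=5
Event 1 (Peggy +4): Peggy: 2 -> 6. State: Peggy=6, Frank=5
Event 2 (Peggy -> Frank, 5): Peggy: 6 -> 1, Frank: 5 -> 10. State: Peggy=1, Frank=10
Event 3 (Peggy -> Frank, 1): Peggy: 1 -> 0, Frank: 10 -> 11. State: Peggy=0, Frank=11
Event 4 (Frank -> Peggy, 2): Frank: 11 -> 9, Peggy: 0 -> 2. State: Peggy=2, Frank=9
Event 5 (Peggy +4): Peggy: 2 -> 6. State: Peggy=6, Frank=9
Event 6 (Peggy +4): Peggy: 6 -> 10. State: Peggy=10, Frank=9

Peggy's final count: 10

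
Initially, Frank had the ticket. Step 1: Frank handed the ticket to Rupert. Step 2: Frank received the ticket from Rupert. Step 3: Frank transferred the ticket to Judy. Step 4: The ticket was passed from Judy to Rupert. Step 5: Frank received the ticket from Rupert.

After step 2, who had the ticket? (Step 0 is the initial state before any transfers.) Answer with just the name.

Tracking the ticket holder through step 2:
After step 0 (start): Frank
After step 1: Rupert
After step 2: Frank

At step 2, the holder is Frank.

Answer: Frank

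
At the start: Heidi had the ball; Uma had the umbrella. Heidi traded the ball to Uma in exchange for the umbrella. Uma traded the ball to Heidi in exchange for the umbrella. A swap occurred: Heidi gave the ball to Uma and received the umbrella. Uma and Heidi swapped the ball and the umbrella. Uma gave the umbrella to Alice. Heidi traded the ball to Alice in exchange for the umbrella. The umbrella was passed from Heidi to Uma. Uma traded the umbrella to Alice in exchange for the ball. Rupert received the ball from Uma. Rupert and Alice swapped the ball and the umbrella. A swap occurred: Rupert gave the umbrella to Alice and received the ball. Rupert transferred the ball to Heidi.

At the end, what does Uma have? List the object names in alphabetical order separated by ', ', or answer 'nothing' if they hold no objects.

Answer: nothing

Derivation:
Tracking all object holders:
Start: ball:Heidi, umbrella:Uma
Event 1 (swap ball<->umbrella: now ball:Uma, umbrella:Heidi). State: ball:Uma, umbrella:Heidi
Event 2 (swap ball<->umbrella: now ball:Heidi, umbrella:Uma). State: ball:Heidi, umbrella:Uma
Event 3 (swap ball<->umbrella: now ball:Uma, umbrella:Heidi). State: ball:Uma, umbrella:Heidi
Event 4 (swap ball<->umbrella: now ball:Heidi, umbrella:Uma). State: ball:Heidi, umbrella:Uma
Event 5 (give umbrella: Uma -> Alice). State: ball:Heidi, umbrella:Alice
Event 6 (swap ball<->umbrella: now ball:Alice, umbrella:Heidi). State: ball:Alice, umbrella:Heidi
Event 7 (give umbrella: Heidi -> Uma). State: ball:Alice, umbrella:Uma
Event 8 (swap umbrella<->ball: now umbrella:Alice, ball:Uma). State: ball:Uma, umbrella:Alice
Event 9 (give ball: Uma -> Rupert). State: ball:Rupert, umbrella:Alice
Event 10 (swap ball<->umbrella: now ball:Alice, umbrella:Rupert). State: ball:Alice, umbrella:Rupert
Event 11 (swap umbrella<->ball: now umbrella:Alice, ball:Rupert). State: ball:Rupert, umbrella:Alice
Event 12 (give ball: Rupert -> Heidi). State: ball:Heidi, umbrella:Alice

Final state: ball:Heidi, umbrella:Alice
Uma holds: (nothing).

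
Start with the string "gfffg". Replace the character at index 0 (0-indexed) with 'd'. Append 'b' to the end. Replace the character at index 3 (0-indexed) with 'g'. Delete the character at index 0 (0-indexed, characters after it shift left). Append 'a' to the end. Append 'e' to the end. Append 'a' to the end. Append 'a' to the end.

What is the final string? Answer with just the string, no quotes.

Applying each edit step by step:
Start: "gfffg"
Op 1 (replace idx 0: 'g' -> 'd'): "gfffg" -> "dfffg"
Op 2 (append 'b'): "dfffg" -> "dfffgb"
Op 3 (replace idx 3: 'f' -> 'g'): "dfffgb" -> "dffggb"
Op 4 (delete idx 0 = 'd'): "dffggb" -> "ffggb"
Op 5 (append 'a'): "ffggb" -> "ffggba"
Op 6 (append 'e'): "ffggba" -> "ffggbae"
Op 7 (append 'a'): "ffggbae" -> "ffggbaea"
Op 8 (append 'a'): "ffggbaea" -> "ffggbaeaa"

Answer: ffggbaeaa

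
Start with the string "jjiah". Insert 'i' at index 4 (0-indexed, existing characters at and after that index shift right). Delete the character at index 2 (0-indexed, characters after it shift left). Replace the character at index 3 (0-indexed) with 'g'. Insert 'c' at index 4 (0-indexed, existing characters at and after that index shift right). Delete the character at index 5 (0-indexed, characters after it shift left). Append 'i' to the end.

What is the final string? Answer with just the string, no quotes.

Answer: jjagci

Derivation:
Applying each edit step by step:
Start: "jjiah"
Op 1 (insert 'i' at idx 4): "jjiah" -> "jjiaih"
Op 2 (delete idx 2 = 'i'): "jjiaih" -> "jjaih"
Op 3 (replace idx 3: 'i' -> 'g'): "jjaih" -> "jjagh"
Op 4 (insert 'c' at idx 4): "jjagh" -> "jjagch"
Op 5 (delete idx 5 = 'h'): "jjagch" -> "jjagc"
Op 6 (append 'i'): "jjagc" -> "jjagci"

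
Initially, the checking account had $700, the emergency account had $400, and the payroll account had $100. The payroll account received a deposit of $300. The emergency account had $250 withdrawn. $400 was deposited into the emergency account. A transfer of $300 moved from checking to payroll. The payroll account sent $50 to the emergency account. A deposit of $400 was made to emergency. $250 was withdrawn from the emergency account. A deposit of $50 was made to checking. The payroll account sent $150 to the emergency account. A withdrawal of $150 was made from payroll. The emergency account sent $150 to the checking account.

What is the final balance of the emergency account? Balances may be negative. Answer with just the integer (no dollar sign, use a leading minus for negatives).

Answer: 750

Derivation:
Tracking account balances step by step:
Start: checking=700, emergency=400, payroll=100
Event 1 (deposit 300 to payroll): payroll: 100 + 300 = 400. Balances: checking=700, emergency=400, payroll=400
Event 2 (withdraw 250 from emergency): emergency: 400 - 250 = 150. Balances: checking=700, emergency=150, payroll=400
Event 3 (deposit 400 to emergency): emergency: 150 + 400 = 550. Balances: checking=700, emergency=550, payroll=400
Event 4 (transfer 300 checking -> payroll): checking: 700 - 300 = 400, payroll: 400 + 300 = 700. Balances: checking=400, emergency=550, payroll=700
Event 5 (transfer 50 payroll -> emergency): payroll: 700 - 50 = 650, emergency: 550 + 50 = 600. Balances: checking=400, emergency=600, payroll=650
Event 6 (deposit 400 to emergency): emergency: 600 + 400 = 1000. Balances: checking=400, emergency=1000, payroll=650
Event 7 (withdraw 250 from emergency): emergency: 1000 - 250 = 750. Balances: checking=400, emergency=750, payroll=650
Event 8 (deposit 50 to checking): checking: 400 + 50 = 450. Balances: checking=450, emergency=750, payroll=650
Event 9 (transfer 150 payroll -> emergency): payroll: 650 - 150 = 500, emergency: 750 + 150 = 900. Balances: checking=450, emergency=900, payroll=500
Event 10 (withdraw 150 from payroll): payroll: 500 - 150 = 350. Balances: checking=450, emergency=900, payroll=350
Event 11 (transfer 150 emergency -> checking): emergency: 900 - 150 = 750, checking: 450 + 150 = 600. Balances: checking=600, emergency=750, payroll=350

Final balance of emergency: 750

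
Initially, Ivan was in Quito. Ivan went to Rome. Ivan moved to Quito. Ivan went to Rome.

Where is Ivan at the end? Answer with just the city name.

Tracking Ivan's location:
Start: Ivan is in Quito.
After move 1: Quito -> Rome. Ivan is in Rome.
After move 2: Rome -> Quito. Ivan is in Quito.
After move 3: Quito -> Rome. Ivan is in Rome.

Answer: Rome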